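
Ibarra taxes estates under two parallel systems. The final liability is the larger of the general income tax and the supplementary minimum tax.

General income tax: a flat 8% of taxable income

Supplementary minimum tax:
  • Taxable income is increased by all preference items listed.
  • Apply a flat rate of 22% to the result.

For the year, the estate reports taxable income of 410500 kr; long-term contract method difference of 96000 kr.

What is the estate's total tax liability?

111430 kr

General income tax:
  410500 kr × 8% = 32840 kr

Supplementary minimum tax:
  Adjusted income: 410500 kr + 96000 kr = 506500 kr
  506500 kr × 22% = 111430 kr

111430 kr > 32840 kr, so the supplementary minimum tax is the binding amount.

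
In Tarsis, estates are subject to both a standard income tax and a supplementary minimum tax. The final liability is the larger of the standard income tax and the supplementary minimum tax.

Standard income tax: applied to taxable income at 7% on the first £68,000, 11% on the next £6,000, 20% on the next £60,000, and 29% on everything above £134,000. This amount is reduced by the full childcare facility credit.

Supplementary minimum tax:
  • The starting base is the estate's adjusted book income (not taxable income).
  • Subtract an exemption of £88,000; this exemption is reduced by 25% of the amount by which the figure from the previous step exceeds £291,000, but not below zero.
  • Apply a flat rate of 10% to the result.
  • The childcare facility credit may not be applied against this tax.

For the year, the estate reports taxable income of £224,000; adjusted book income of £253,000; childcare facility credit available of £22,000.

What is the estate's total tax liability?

Standard income tax:
  £68,000 × 7% = £4,760
  £6,000 × 11% = £660
  £60,000 × 20% = £12,000
  £90,000 × 29% = £26,100
  → £43,520
  Less childcare facility credit £22,000 → £21,520

Supplementary minimum tax:
  Base (adjusted book income): £253,000
  Exemption: £253,000 ≤ £291,000, so full £88,000 applies
  Base: £253,000 − £88,000 = £165,000
  £165,000 × 10% = £16,500

£21,520 > £16,500, so the standard income tax governs.

£21,520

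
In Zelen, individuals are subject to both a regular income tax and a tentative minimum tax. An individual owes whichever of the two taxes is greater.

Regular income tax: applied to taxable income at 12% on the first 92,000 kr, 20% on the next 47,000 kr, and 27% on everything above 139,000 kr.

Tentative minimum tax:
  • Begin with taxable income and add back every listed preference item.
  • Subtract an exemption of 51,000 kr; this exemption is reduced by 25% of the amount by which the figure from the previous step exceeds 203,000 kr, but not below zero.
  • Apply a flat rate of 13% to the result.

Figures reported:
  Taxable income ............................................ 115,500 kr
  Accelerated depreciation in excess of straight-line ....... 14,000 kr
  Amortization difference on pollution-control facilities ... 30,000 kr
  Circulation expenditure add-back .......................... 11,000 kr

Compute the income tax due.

15,740 kr

Regular income tax:
  92,000 kr × 12% = 11,040 kr
  23,500 kr × 20% = 4,700 kr
  → 15,740 kr

Tentative minimum tax:
  Adjusted income: 115,500 kr + 14,000 kr + 30,000 kr + 11,000 kr = 170,500 kr
  Exemption: 170,500 kr ≤ 203,000 kr, so full 51,000 kr applies
  Base: 170,500 kr − 51,000 kr = 119,500 kr
  119,500 kr × 13% = 15,535 kr

15,740 kr > 15,535 kr, so the regular income tax governs.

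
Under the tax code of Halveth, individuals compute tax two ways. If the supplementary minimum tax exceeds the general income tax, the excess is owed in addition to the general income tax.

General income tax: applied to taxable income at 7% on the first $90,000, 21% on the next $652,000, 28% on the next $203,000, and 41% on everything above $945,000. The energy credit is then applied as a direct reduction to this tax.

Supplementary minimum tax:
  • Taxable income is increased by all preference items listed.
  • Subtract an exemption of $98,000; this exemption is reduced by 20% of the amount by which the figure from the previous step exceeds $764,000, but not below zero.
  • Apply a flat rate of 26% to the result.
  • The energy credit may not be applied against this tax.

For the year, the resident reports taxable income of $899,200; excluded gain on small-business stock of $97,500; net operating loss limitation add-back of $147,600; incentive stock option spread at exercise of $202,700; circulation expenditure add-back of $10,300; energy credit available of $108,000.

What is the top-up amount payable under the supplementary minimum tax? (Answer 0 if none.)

$273,662

Supplementary minimum tax:
  Adjusted income: $899,200 + $97,500 + $147,600 + $202,700 + $10,300 = $1,357,300
  Exemption: 20% × ($1,357,300 − $764,000) = $118,660 ≥ $98,000, so the exemption is fully phased out
  Base: $1,357,300 − $0 = $1,357,300
  $1,357,300 × 26% = $352,898

General income tax:
  $90,000 × 7% = $6,300
  $652,000 × 21% = $136,920
  $157,200 × 28% = $44,016
  → $187,236
  Less energy credit $108,000 → $79,236

Excess of supplementary minimum tax over general income tax: $352,898 − $79,236 = $273,662.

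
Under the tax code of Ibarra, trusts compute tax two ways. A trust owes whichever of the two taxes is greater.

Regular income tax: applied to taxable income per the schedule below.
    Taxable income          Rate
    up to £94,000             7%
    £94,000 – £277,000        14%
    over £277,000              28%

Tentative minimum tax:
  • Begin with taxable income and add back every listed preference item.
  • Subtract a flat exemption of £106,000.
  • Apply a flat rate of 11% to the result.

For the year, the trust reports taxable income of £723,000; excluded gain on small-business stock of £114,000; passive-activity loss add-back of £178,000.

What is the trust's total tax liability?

Regular income tax:
  £94,000 × 7% = £6,580
  £183,000 × 14% = £25,620
  £446,000 × 28% = £124,880
  → £157,080

Tentative minimum tax:
  Adjusted income: £723,000 + £114,000 + £178,000 = £1,015,000
  Less exemption £106,000 → base £909,000
  £909,000 × 11% = £99,990

£157,080 > £99,990, so the regular income tax governs.

£157,080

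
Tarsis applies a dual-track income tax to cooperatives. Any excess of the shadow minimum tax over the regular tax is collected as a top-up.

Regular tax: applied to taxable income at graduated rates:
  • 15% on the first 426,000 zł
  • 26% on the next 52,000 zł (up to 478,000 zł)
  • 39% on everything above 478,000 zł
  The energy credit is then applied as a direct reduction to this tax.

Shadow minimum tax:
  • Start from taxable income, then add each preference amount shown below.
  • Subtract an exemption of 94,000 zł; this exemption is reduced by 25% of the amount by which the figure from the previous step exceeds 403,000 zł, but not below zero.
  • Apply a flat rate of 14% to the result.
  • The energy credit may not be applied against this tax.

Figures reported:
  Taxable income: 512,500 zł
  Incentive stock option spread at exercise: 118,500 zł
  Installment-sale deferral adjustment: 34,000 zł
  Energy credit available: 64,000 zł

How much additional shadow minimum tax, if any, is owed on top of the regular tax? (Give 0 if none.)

62,235 zł

Regular tax:
  426,000 zł × 15% = 63,900 zł
  52,000 zł × 26% = 13,520 zł
  34,500 zł × 39% = 13,455 zł
  → 90,875 zł
  Less energy credit 64,000 zł → 26,875 zł

Shadow minimum tax:
  Adjusted income: 512,500 zł + 118,500 zł + 34,000 zł = 665,000 zł
  Exemption: 94,000 zł − 25% × (665,000 zł − 403,000 zł) = 94,000 zł − 65,500 zł = 28,500 zł
  Base: 665,000 zł − 28,500 zł = 636,500 zł
  636,500 zł × 14% = 89,110 zł

Excess of shadow minimum tax over regular tax: 89,110 zł − 26,875 zł = 62,235 zł.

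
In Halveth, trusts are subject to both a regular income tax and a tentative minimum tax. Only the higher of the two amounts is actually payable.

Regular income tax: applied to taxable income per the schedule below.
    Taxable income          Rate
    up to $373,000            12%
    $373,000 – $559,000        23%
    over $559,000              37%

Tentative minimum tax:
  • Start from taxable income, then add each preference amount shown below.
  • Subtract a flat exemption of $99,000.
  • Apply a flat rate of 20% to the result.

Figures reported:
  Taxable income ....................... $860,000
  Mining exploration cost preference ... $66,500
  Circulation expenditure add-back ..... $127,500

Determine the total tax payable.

Regular income tax:
  $373,000 × 12% = $44,760
  $186,000 × 23% = $42,780
  $301,000 × 37% = $111,370
  → $198,910

Tentative minimum tax:
  Adjusted income: $860,000 + $66,500 + $127,500 = $1,054,000
  Less exemption $99,000 → base $955,000
  $955,000 × 20% = $191,000

$198,910 > $191,000, so the regular income tax governs.

$198,910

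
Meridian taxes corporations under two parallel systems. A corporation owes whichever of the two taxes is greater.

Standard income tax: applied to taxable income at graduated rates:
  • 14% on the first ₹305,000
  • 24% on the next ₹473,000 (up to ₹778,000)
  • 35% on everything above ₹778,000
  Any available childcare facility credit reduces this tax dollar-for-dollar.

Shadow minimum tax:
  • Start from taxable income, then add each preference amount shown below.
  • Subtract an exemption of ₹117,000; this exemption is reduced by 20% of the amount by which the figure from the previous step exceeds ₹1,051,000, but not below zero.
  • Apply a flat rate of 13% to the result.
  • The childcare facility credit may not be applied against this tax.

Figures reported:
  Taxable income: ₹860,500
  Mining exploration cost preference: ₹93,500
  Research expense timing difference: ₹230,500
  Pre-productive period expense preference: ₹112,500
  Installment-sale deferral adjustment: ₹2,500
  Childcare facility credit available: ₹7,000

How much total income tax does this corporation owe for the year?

₹178,095

Standard income tax:
  ₹305,000 × 14% = ₹42,700
  ₹473,000 × 24% = ₹113,520
  ₹82,500 × 35% = ₹28,875
  → ₹185,095
  Less childcare facility credit ₹7,000 → ₹178,095

Shadow minimum tax:
  Adjusted income: ₹860,500 + ₹93,500 + ₹230,500 + ₹112,500 + ₹2,500 = ₹1,299,500
  Exemption: ₹117,000 − 20% × (₹1,299,500 − ₹1,051,000) = ₹117,000 − ₹49,700 = ₹67,300
  Base: ₹1,299,500 − ₹67,300 = ₹1,232,200
  ₹1,232,200 × 13% = ₹160,186

₹178,095 > ₹160,186, so the standard income tax governs.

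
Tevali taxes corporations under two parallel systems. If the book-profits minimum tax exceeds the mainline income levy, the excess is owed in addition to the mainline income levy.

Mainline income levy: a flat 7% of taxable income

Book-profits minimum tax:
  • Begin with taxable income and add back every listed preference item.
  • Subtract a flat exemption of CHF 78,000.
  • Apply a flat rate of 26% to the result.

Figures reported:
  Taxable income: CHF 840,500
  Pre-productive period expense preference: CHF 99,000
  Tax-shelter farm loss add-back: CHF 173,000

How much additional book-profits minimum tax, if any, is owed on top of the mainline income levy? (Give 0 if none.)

Book-profits minimum tax:
  Adjusted income: CHF 840,500 + CHF 99,000 + CHF 173,000 = CHF 1,112,500
  Less exemption CHF 78,000 → base CHF 1,034,500
  CHF 1,034,500 × 26% = CHF 268,970

Mainline income levy:
  CHF 840,500 × 7% = CHF 58,835

Excess of book-profits minimum tax over mainline income levy: CHF 268,970 − CHF 58,835 = CHF 210,135.

CHF 210,135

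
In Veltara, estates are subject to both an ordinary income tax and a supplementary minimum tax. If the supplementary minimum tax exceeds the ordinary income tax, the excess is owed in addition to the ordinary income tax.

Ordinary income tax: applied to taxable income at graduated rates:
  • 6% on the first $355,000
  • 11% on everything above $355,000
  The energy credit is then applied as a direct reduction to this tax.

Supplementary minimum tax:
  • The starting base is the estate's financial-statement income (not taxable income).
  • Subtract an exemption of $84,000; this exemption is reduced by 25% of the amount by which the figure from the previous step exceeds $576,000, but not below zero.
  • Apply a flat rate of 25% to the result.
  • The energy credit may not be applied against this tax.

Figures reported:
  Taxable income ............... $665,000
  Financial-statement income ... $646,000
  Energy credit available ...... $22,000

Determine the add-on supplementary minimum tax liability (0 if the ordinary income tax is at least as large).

Supplementary minimum tax:
  Base (financial-statement income): $646,000
  Exemption: $84,000 − 25% × ($646,000 − $576,000) = $84,000 − $17,500 = $66,500
  Base: $646,000 − $66,500 = $579,500
  $579,500 × 25% = $144,875

Ordinary income tax:
  $355,000 × 6% = $21,300
  $310,000 × 11% = $34,100
  → $55,400
  Less energy credit $22,000 → $33,400

Excess of supplementary minimum tax over ordinary income tax: $144,875 − $33,400 = $111,475.

$111,475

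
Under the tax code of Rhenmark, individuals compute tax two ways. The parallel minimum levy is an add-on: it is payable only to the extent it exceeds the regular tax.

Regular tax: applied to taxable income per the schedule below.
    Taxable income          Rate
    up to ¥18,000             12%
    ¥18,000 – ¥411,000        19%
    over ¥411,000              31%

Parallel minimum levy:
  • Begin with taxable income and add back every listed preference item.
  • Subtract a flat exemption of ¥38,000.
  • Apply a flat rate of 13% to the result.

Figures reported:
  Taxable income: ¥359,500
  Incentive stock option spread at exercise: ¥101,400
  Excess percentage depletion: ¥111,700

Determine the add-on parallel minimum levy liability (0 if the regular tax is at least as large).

¥2,453

Parallel minimum levy:
  Adjusted income: ¥359,500 + ¥101,400 + ¥111,700 = ¥572,600
  Less exemption ¥38,000 → base ¥534,600
  ¥534,600 × 13% = ¥69,498

Regular tax:
  ¥18,000 × 12% = ¥2,160
  ¥341,500 × 19% = ¥64,885
  → ¥67,045

Excess of parallel minimum levy over regular tax: ¥69,498 − ¥67,045 = ¥2,453.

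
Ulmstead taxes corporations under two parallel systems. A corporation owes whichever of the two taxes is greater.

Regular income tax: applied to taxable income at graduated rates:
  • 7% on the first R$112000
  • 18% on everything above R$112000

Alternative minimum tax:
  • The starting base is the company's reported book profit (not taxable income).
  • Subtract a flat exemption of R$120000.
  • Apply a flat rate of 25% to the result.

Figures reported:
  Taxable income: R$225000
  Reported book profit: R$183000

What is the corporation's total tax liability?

R$28180

Alternative minimum tax:
  Base (reported book profit): R$183000
  Less exemption R$120000 → base R$63000
  R$63000 × 25% = R$15750

Regular income tax:
  R$112000 × 7% = R$7840
  R$113000 × 18% = R$20340
  → R$28180

R$28180 > R$15750, so the regular income tax governs.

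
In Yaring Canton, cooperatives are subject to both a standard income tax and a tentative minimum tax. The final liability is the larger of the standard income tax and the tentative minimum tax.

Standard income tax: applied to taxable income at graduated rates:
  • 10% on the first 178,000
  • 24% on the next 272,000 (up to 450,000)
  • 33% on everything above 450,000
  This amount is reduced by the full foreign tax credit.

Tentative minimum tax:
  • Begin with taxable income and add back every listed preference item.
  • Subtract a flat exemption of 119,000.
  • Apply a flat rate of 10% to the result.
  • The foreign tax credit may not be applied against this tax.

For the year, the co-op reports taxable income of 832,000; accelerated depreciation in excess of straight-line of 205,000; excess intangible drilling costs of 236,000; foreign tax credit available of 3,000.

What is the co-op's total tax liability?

Tentative minimum tax:
  Adjusted income: 832,000 + 205,000 + 236,000 = 1,273,000
  Less exemption 119,000 → base 1,154,000
  1,154,000 × 10% = 115,400

Standard income tax:
  178,000 × 10% = 17,800
  272,000 × 24% = 65,280
  382,000 × 33% = 126,060
  → 209,140
  Less foreign tax credit 3,000 → 206,140

206,140 > 115,400, so the standard income tax governs.

206,140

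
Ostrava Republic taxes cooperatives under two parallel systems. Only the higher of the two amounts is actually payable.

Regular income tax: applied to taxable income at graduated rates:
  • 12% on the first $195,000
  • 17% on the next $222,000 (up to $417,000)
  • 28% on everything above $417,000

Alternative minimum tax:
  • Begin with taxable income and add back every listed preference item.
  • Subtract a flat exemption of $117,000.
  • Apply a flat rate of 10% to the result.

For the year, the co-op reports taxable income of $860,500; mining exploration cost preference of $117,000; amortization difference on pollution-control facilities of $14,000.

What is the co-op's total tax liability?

$185,320

Alternative minimum tax:
  Adjusted income: $860,500 + $117,000 + $14,000 = $991,500
  Less exemption $117,000 → base $874,500
  $874,500 × 10% = $87,450

Regular income tax:
  $195,000 × 12% = $23,400
  $222,000 × 17% = $37,740
  $443,500 × 28% = $124,180
  → $185,320

$185,320 > $87,450, so the regular income tax governs.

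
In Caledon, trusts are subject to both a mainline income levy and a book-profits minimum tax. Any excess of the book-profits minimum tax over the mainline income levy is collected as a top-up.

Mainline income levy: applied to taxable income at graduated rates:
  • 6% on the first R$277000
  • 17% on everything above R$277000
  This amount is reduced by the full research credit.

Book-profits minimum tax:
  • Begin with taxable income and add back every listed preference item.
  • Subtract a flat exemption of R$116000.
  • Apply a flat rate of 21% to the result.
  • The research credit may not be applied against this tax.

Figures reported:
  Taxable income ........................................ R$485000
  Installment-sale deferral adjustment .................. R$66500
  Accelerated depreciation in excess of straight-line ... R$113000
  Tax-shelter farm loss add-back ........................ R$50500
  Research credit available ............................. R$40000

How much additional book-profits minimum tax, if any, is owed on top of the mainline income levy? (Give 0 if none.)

R$113810

Book-profits minimum tax:
  Adjusted income: R$485000 + R$66500 + R$113000 + R$50500 = R$715000
  Less exemption R$116000 → base R$599000
  R$599000 × 21% = R$125790

Mainline income levy:
  R$277000 × 6% = R$16620
  R$208000 × 17% = R$35360
  → R$51980
  Less research credit R$40000 → R$11980

Excess of book-profits minimum tax over mainline income levy: R$125790 − R$11980 = R$113810.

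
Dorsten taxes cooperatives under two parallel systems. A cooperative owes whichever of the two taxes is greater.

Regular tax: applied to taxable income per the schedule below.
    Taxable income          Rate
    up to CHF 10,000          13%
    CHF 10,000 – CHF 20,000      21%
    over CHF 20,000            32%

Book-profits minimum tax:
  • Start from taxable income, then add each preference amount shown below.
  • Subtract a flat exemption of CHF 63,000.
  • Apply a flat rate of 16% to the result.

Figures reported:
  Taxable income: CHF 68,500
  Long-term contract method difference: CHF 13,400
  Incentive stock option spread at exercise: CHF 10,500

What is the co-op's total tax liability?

Book-profits minimum tax:
  Adjusted income: CHF 68,500 + CHF 13,400 + CHF 10,500 = CHF 92,400
  Less exemption CHF 63,000 → base CHF 29,400
  CHF 29,400 × 16% = CHF 4,704

Regular tax:
  CHF 10,000 × 13% = CHF 1,300
  CHF 10,000 × 21% = CHF 2,100
  CHF 48,500 × 32% = CHF 15,520
  → CHF 18,920

CHF 18,920 > CHF 4,704, so the regular tax governs.

CHF 18,920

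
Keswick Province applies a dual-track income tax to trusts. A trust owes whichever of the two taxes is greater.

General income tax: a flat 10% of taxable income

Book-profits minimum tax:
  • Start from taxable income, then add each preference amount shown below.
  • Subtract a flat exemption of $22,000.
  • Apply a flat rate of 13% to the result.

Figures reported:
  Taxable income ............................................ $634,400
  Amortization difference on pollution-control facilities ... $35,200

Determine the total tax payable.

$84,188

Book-profits minimum tax:
  Adjusted income: $634,400 + $35,200 = $669,600
  Less exemption $22,000 → base $647,600
  $647,600 × 13% = $84,188

General income tax:
  $634,400 × 10% = $63,440

$84,188 > $63,440, so the book-profits minimum tax is the binding amount.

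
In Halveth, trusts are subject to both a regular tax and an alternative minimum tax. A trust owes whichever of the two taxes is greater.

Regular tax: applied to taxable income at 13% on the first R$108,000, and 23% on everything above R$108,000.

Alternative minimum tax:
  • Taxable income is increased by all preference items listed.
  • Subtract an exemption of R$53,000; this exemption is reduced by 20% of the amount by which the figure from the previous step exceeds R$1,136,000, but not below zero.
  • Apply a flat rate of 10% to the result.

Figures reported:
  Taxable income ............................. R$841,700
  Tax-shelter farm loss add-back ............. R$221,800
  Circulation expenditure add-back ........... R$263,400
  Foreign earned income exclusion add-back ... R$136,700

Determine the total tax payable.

Regular tax:
  R$108,000 × 13% = R$14,040
  R$733,700 × 23% = R$168,751
  → R$182,791

Alternative minimum tax:
  Adjusted income: R$841,700 + R$221,800 + R$263,400 + R$136,700 = R$1,463,600
  Exemption: 20% × (R$1,463,600 − R$1,136,000) = R$65,520 ≥ R$53,000, so the exemption is fully phased out
  Base: R$1,463,600 − R$0 = R$1,463,600
  R$1,463,600 × 10% = R$146,360

R$182,791 > R$146,360, so the regular tax governs.

R$182,791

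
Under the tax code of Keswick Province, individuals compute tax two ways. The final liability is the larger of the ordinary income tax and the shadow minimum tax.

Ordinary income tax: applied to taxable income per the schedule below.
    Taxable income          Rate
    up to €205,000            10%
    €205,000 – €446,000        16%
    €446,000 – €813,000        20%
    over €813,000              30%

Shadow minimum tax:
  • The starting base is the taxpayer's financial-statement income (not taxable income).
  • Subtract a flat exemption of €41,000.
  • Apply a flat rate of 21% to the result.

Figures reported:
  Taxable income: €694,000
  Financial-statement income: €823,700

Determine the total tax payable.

Shadow minimum tax:
  Base (financial-statement income): €823,700
  Less exemption €41,000 → base €782,700
  €782,700 × 21% = €164,367

Ordinary income tax:
  €205,000 × 10% = €20,500
  €241,000 × 16% = €38,560
  €248,000 × 20% = €49,600
  → €108,660

€164,367 > €108,660, so the shadow minimum tax is the binding amount.

€164,367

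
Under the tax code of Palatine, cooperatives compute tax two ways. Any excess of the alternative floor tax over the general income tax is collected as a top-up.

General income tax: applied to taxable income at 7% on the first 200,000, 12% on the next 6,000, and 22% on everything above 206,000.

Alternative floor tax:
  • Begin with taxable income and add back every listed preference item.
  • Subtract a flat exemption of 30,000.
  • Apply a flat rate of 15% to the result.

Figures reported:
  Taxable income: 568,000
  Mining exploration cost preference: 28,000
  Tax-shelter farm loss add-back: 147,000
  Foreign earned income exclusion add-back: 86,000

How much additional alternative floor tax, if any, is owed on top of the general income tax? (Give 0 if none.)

25,490

General income tax:
  200,000 × 7% = 14,000
  6,000 × 12% = 720
  362,000 × 22% = 79,640
  → 94,360

Alternative floor tax:
  Adjusted income: 568,000 + 28,000 + 147,000 + 86,000 = 829,000
  Less exemption 30,000 → base 799,000
  799,000 × 15% = 119,850

Excess of alternative floor tax over general income tax: 119,850 − 94,360 = 25,490.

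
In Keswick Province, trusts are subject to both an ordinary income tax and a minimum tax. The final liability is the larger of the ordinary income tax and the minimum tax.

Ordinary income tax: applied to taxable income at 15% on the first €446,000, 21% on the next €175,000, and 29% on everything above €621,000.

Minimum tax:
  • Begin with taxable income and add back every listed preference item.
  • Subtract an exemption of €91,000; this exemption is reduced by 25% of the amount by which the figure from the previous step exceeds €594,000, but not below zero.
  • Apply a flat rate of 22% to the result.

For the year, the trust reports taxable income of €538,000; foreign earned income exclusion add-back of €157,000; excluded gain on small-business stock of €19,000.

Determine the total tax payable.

€143,660

Ordinary income tax:
  €446,000 × 15% = €66,900
  €92,000 × 21% = €19,320
  → €86,220

Minimum tax:
  Adjusted income: €538,000 + €157,000 + €19,000 = €714,000
  Exemption: €91,000 − 25% × (€714,000 − €594,000) = €91,000 − €30,000 = €61,000
  Base: €714,000 − €61,000 = €653,000
  €653,000 × 22% = €143,660

€143,660 > €86,220, so the minimum tax is the binding amount.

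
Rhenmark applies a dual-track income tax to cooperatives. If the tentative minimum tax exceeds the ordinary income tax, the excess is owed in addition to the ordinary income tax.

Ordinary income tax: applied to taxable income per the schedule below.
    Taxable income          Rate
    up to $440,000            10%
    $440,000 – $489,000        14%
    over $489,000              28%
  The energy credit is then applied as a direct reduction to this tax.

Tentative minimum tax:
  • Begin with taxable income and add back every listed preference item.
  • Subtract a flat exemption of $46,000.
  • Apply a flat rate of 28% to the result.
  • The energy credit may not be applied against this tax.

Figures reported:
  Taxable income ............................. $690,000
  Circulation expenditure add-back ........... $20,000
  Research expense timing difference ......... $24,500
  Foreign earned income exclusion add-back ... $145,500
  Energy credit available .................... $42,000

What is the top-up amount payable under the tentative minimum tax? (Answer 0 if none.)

$168,380

Ordinary income tax:
  $440,000 × 10% = $44,000
  $49,000 × 14% = $6,860
  $201,000 × 28% = $56,280
  → $107,140
  Less energy credit $42,000 → $65,140

Tentative minimum tax:
  Adjusted income: $690,000 + $20,000 + $24,500 + $145,500 = $880,000
  Less exemption $46,000 → base $834,000
  $834,000 × 28% = $233,520

Excess of tentative minimum tax over ordinary income tax: $233,520 − $65,140 = $168,380.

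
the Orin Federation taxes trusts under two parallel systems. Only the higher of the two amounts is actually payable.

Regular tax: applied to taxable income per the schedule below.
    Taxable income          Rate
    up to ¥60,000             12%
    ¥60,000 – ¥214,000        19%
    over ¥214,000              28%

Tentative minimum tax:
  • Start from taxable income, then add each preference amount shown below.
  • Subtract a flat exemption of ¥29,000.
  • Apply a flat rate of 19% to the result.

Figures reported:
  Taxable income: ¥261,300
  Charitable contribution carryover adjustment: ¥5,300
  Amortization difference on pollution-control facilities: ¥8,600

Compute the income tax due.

Regular tax:
  ¥60,000 × 12% = ¥7,200
  ¥154,000 × 19% = ¥29,260
  ¥47,300 × 28% = ¥13,244
  → ¥49,704

Tentative minimum tax:
  Adjusted income: ¥261,300 + ¥5,300 + ¥8,600 = ¥275,200
  Less exemption ¥29,000 → base ¥246,200
  ¥246,200 × 19% = ¥46,778

¥49,704 > ¥46,778, so the regular tax governs.

¥49,704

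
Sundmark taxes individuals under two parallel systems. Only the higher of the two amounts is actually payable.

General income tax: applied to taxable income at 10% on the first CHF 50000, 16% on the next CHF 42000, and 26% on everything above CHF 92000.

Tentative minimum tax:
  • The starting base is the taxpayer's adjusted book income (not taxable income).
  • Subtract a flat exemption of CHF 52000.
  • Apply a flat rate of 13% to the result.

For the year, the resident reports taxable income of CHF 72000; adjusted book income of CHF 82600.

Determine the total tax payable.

General income tax:
  CHF 50000 × 10% = CHF 5000
  CHF 22000 × 16% = CHF 3520
  → CHF 8520

Tentative minimum tax:
  Base (adjusted book income): CHF 82600
  Less exemption CHF 52000 → base CHF 30600
  CHF 30600 × 13% = CHF 3978

CHF 8520 > CHF 3978, so the general income tax governs.

CHF 8520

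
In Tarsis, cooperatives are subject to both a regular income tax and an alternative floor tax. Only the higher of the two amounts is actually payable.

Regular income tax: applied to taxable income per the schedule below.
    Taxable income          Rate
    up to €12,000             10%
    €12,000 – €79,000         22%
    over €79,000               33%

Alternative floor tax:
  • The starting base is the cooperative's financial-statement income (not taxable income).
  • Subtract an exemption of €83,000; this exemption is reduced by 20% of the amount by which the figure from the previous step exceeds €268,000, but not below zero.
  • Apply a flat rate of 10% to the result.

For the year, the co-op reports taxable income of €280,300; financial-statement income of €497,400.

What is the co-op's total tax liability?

Alternative floor tax:
  Base (financial-statement income): €497,400
  Exemption: €83,000 − 20% × (€497,400 − €268,000) = €83,000 − €45,880 = €37,120
  Base: €497,400 − €37,120 = €460,280
  €460,280 × 10% = €46,028

Regular income tax:
  €12,000 × 10% = €1,200
  €67,000 × 22% = €14,740
  €201,300 × 33% = €66,429
  → €82,369

€82,369 > €46,028, so the regular income tax governs.

€82,369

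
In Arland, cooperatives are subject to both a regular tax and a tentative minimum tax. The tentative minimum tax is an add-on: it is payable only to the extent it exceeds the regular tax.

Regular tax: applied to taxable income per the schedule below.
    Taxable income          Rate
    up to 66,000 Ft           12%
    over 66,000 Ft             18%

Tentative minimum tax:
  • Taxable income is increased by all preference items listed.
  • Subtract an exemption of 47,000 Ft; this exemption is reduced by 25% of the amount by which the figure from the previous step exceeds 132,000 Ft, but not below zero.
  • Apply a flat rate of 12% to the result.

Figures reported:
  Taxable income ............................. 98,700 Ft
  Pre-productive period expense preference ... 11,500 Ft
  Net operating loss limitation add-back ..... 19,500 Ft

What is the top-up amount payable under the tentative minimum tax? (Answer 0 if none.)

0 Ft

Regular tax:
  66,000 Ft × 12% = 7,920 Ft
  32,700 Ft × 18% = 5,886 Ft
  → 13,806 Ft

Tentative minimum tax:
  Adjusted income: 98,700 Ft + 11,500 Ft + 19,500 Ft = 129,700 Ft
  Exemption: 129,700 Ft ≤ 132,000 Ft, so full 47,000 Ft applies
  Base: 129,700 Ft − 47,000 Ft = 82,700 Ft
  82,700 Ft × 12% = 9,924 Ft

9,924 Ft ≤ 13,806 Ft, so no add-on is due.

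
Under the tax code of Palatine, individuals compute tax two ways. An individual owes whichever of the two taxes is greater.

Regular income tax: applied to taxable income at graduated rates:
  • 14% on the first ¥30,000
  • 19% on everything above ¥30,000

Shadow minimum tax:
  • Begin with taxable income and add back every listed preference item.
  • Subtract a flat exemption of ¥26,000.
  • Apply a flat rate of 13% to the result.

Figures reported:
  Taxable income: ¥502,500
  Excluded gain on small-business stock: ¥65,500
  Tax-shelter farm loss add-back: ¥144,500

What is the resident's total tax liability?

¥93,975

Shadow minimum tax:
  Adjusted income: ¥502,500 + ¥65,500 + ¥144,500 = ¥712,500
  Less exemption ¥26,000 → base ¥686,500
  ¥686,500 × 13% = ¥89,245

Regular income tax:
  ¥30,000 × 14% = ¥4,200
  ¥472,500 × 19% = ¥89,775
  → ¥93,975

¥93,975 > ¥89,245, so the regular income tax governs.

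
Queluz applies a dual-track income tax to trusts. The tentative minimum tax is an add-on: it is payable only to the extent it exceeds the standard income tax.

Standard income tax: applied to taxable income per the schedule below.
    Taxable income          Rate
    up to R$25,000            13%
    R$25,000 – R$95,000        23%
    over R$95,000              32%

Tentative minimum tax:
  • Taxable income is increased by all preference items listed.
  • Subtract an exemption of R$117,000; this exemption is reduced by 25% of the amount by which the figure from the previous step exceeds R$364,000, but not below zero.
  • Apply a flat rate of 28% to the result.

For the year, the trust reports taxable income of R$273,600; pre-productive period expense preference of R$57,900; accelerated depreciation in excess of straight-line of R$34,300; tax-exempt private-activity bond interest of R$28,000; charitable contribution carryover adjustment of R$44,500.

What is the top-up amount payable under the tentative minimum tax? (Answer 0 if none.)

Standard income tax:
  R$25,000 × 13% = R$3,250
  R$70,000 × 23% = R$16,100
  R$178,600 × 32% = R$57,152
  → R$76,502

Tentative minimum tax:
  Adjusted income: R$273,600 + R$57,900 + R$34,300 + R$28,000 + R$44,500 = R$438,300
  Exemption: R$117,000 − 25% × (R$438,300 − R$364,000) = R$117,000 − R$18,575 = R$98,425
  Base: R$438,300 − R$98,425 = R$339,875
  R$339,875 × 28% = R$95,165

Excess of tentative minimum tax over standard income tax: R$95,165 − R$76,502 = R$18,663.

R$18,663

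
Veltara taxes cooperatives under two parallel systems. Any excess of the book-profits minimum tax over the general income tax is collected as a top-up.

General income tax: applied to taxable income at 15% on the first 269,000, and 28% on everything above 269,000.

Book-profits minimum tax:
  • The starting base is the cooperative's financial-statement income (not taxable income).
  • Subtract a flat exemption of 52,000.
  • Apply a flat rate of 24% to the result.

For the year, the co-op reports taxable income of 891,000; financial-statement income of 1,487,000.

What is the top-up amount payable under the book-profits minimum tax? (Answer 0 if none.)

129,890

Book-profits minimum tax:
  Base (financial-statement income): 1,487,000
  Less exemption 52,000 → base 1,435,000
  1,435,000 × 24% = 344,400

General income tax:
  269,000 × 15% = 40,350
  622,000 × 28% = 174,160
  → 214,510

Excess of book-profits minimum tax over general income tax: 344,400 − 214,510 = 129,890.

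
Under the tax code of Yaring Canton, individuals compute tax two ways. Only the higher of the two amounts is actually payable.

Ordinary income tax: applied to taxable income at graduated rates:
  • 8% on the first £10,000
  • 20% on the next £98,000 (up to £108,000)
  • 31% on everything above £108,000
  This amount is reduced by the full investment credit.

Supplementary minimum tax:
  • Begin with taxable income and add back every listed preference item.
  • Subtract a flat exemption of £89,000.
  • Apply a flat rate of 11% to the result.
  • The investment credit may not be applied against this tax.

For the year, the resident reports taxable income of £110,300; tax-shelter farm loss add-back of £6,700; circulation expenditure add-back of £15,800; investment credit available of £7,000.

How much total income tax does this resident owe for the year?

Supplementary minimum tax:
  Adjusted income: £110,300 + £6,700 + £15,800 = £132,800
  Less exemption £89,000 → base £43,800
  £43,800 × 11% = £4,818

Ordinary income tax:
  £10,000 × 8% = £800
  £98,000 × 20% = £19,600
  £2,300 × 31% = £713
  → £21,113
  Less investment credit £7,000 → £14,113

£14,113 > £4,818, so the ordinary income tax governs.

£14,113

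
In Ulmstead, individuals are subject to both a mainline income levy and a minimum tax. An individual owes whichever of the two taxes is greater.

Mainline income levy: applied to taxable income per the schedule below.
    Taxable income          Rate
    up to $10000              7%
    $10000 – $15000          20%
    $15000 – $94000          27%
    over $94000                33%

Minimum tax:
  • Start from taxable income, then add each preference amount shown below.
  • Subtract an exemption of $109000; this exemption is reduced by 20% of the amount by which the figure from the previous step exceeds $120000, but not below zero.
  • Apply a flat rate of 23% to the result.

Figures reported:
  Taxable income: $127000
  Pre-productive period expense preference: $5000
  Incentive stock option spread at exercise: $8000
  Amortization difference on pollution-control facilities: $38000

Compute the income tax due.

Mainline income levy:
  $10000 × 7% = $700
  $5000 × 20% = $1000
  $79000 × 27% = $21330
  $33000 × 33% = $10890
  → $33920

Minimum tax:
  Adjusted income: $127000 + $5000 + $8000 + $38000 = $178000
  Exemption: $109000 − 20% × ($178000 − $120000) = $109000 − $11600 = $97400
  Base: $178000 − $97400 = $80600
  $80600 × 23% = $18538

$33920 > $18538, so the mainline income levy governs.

$33920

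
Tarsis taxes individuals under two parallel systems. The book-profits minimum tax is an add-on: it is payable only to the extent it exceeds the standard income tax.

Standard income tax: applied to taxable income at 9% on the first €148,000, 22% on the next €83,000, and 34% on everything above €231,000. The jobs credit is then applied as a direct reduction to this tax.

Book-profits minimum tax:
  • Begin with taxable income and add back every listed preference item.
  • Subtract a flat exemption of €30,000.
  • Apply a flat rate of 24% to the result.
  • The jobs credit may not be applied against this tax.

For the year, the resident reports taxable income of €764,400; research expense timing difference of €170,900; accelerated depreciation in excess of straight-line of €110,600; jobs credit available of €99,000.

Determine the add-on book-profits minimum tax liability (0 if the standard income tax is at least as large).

€129,880

Book-profits minimum tax:
  Adjusted income: €764,400 + €170,900 + €110,600 = €1,045,900
  Less exemption €30,000 → base €1,015,900
  €1,015,900 × 24% = €243,816

Standard income tax:
  €148,000 × 9% = €13,320
  €83,000 × 22% = €18,260
  €533,400 × 34% = €181,356
  → €212,936
  Less jobs credit €99,000 → €113,936

Excess of book-profits minimum tax over standard income tax: €243,816 − €113,936 = €129,880.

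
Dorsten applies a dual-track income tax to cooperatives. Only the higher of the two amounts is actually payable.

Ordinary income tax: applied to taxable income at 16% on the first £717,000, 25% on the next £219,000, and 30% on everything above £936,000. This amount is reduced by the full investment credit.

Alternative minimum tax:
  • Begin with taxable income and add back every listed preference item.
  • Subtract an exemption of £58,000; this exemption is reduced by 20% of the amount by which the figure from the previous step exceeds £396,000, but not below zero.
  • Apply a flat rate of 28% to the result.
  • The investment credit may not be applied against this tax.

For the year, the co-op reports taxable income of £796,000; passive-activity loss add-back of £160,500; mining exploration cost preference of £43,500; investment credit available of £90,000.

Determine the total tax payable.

Ordinary income tax:
  £717,000 × 16% = £114,720
  £79,000 × 25% = £19,750
  → £134,470
  Less investment credit £90,000 → £44,470

Alternative minimum tax:
  Adjusted income: £796,000 + £160,500 + £43,500 = £1,000,000
  Exemption: 20% × (£1,000,000 − £396,000) = £120,800 ≥ £58,000, so the exemption is fully phased out
  Base: £1,000,000 − £0 = £1,000,000
  £1,000,000 × 28% = £280,000

£280,000 > £44,470, so the alternative minimum tax is the binding amount.

£280,000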